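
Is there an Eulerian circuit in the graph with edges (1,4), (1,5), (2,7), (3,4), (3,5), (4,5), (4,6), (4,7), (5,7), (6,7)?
No (2 vertices have odd degree: {2, 4}; Eulerian circuit requires 0)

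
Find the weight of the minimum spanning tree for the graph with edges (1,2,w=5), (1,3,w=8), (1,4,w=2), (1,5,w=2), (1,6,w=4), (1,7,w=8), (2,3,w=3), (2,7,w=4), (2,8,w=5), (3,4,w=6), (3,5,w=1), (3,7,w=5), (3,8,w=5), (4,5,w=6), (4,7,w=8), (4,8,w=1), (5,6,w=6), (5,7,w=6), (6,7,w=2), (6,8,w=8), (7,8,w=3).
14 (MST edges: (1,4,w=2), (1,5,w=2), (2,3,w=3), (3,5,w=1), (4,8,w=1), (6,7,w=2), (7,8,w=3); sum of weights 2 + 2 + 3 + 1 + 1 + 2 + 3 = 14)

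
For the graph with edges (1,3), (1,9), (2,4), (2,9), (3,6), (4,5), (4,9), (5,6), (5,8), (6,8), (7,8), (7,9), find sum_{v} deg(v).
24 (handshake: sum of degrees = 2|E| = 2 x 12 = 24)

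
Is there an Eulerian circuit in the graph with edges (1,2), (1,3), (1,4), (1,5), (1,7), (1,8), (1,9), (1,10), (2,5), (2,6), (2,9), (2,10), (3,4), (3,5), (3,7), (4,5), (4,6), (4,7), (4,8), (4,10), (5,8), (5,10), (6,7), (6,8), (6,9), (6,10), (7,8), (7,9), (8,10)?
No (2 vertices have odd degree: {2, 4}; Eulerian circuit requires 0)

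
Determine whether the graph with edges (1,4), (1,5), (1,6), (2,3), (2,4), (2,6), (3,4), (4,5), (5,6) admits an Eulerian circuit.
No (4 vertices have odd degree: {1, 2, 5, 6}; Eulerian circuit requires 0)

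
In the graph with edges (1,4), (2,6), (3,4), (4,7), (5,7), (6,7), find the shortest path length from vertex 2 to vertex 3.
4 (path: 2 -> 6 -> 7 -> 4 -> 3, 4 edges)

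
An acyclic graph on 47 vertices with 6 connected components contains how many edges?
41 (Each of the 6 component trees on V_i vertices has V_i - 1 edges; summing gives V - C = 47 - 6 = 41)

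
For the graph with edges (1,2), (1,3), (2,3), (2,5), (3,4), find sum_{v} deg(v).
10 (handshake: sum of degrees = 2|E| = 2 x 5 = 10)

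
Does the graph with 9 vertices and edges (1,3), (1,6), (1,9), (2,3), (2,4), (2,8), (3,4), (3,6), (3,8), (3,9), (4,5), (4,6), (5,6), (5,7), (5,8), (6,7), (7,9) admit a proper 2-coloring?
No (odd cycle of length 3: 3 -> 1 -> 6 -> 3)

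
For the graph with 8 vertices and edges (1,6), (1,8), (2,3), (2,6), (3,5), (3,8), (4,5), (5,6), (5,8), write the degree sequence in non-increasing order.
[4, 3, 3, 3, 2, 2, 1, 0] (degrees: deg(1)=2, deg(2)=2, deg(3)=3, deg(4)=1, deg(5)=4, deg(6)=3, deg(7)=0, deg(8)=3)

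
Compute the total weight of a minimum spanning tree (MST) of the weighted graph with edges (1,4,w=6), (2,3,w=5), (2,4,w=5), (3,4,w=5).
16 (MST edges: (1,4,w=6), (2,3,w=5), (2,4,w=5); sum of weights 6 + 5 + 5 = 16)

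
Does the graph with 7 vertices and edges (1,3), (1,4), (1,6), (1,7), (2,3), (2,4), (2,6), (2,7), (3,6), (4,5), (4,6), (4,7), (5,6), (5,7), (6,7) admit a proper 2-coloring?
No (odd cycle of length 3: 6 -> 1 -> 3 -> 6)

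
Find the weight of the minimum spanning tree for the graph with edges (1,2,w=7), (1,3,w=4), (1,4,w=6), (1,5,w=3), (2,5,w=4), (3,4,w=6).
17 (MST edges: (1,3,w=4), (1,4,w=6), (1,5,w=3), (2,5,w=4); sum of weights 4 + 6 + 3 + 4 = 17)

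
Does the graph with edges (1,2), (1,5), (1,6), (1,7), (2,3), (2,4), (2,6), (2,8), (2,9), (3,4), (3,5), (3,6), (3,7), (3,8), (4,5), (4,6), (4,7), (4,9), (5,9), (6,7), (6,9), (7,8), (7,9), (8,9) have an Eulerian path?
Yes — and in fact it has an Eulerian circuit (the graph is connected and all 9 vertices have even degree)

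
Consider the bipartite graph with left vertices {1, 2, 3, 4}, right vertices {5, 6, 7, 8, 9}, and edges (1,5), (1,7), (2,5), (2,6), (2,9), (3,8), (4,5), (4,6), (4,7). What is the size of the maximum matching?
4 (matching: (1,7), (2,9), (3,8), (4,6); upper bound min(|L|,|R|) = min(4,5) = 4)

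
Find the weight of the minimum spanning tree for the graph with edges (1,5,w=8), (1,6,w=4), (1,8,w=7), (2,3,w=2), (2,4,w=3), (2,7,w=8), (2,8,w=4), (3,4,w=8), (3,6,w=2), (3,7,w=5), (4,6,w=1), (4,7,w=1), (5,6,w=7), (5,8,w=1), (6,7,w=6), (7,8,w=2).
13 (MST edges: (1,6,w=4), (2,3,w=2), (3,6,w=2), (4,6,w=1), (4,7,w=1), (5,8,w=1), (7,8,w=2); sum of weights 4 + 2 + 2 + 1 + 1 + 1 + 2 = 13)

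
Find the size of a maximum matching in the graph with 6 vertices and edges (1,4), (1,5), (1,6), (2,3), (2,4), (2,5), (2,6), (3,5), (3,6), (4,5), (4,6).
3 (matching: (1,6), (2,3), (4,5); upper bound floor(n/2) = floor(6/2) = 3)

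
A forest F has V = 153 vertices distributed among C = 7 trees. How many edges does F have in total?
146 (Each of the 7 component trees on V_i vertices has V_i - 1 edges; summing gives V - C = 153 - 7 = 146)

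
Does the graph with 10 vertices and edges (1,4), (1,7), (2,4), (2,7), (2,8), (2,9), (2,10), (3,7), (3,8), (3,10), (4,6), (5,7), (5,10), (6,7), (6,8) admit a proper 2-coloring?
Yes. Partition: {1, 2, 3, 5, 6}, {4, 7, 8, 9, 10}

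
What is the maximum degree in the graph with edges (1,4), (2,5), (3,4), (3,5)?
2 (attained at vertices 3, 4, 5)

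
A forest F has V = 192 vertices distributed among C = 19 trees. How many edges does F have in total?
173 (Each of the 19 component trees on V_i vertices has V_i - 1 edges; summing gives V - C = 192 - 19 = 173)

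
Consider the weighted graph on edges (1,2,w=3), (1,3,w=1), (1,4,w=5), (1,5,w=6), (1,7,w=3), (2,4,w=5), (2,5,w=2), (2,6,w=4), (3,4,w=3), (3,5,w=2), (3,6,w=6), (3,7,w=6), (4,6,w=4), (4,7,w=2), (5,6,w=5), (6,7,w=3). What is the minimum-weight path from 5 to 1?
3 (path: 5 -> 3 -> 1; weights 2 + 1 = 3)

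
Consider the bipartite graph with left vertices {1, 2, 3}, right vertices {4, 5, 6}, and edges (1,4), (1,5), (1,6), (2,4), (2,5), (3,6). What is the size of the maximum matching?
3 (matching: (1,4), (2,5), (3,6); upper bound min(|L|,|R|) = min(3,3) = 3)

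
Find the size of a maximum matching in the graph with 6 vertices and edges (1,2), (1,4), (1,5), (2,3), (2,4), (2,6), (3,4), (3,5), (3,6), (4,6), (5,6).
3 (matching: (1,5), (2,4), (3,6); upper bound floor(n/2) = floor(6/2) = 3)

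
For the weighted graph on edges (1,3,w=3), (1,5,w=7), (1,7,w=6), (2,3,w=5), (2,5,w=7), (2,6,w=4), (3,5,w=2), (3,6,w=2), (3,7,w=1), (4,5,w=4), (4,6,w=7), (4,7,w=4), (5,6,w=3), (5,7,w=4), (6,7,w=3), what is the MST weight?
16 (MST edges: (1,3,w=3), (2,6,w=4), (3,5,w=2), (3,6,w=2), (3,7,w=1), (4,7,w=4); sum of weights 3 + 4 + 2 + 2 + 1 + 4 = 16)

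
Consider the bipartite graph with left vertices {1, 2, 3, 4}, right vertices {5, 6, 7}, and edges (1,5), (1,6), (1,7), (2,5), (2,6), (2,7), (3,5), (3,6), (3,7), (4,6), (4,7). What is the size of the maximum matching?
3 (matching: (1,7), (2,6), (3,5); upper bound min(|L|,|R|) = min(4,3) = 3)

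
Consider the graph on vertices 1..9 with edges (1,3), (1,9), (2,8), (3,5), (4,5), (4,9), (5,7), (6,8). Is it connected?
No, it has 2 components: {1, 3, 4, 5, 7, 9}, {2, 6, 8}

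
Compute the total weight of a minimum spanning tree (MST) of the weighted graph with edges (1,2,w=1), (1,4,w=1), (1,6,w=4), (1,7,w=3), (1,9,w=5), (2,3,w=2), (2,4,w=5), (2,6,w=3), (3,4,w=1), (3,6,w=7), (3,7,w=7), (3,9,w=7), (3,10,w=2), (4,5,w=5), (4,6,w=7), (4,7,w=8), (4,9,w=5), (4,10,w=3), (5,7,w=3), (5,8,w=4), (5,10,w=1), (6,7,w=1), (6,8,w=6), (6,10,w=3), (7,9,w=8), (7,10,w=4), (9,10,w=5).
19 (MST edges: (1,2,w=1), (1,4,w=1), (1,7,w=3), (1,9,w=5), (3,4,w=1), (3,10,w=2), (5,8,w=4), (5,10,w=1), (6,7,w=1); sum of weights 1 + 1 + 3 + 5 + 1 + 2 + 4 + 1 + 1 = 19)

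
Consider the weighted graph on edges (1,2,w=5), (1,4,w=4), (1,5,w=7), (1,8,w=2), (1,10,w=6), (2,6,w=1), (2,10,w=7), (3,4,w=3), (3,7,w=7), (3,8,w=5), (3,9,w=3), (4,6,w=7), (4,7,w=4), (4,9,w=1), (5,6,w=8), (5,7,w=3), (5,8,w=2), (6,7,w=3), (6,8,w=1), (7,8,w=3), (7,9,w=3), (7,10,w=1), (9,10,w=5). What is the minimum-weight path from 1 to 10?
6 (path: 1 -> 10; weights 6 = 6)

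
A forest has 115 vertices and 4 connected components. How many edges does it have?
111 (Each of the 4 component trees on V_i vertices has V_i - 1 edges; summing gives V - C = 115 - 4 = 111)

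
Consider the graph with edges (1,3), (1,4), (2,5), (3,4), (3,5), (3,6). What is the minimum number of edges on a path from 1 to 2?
3 (path: 1 -> 3 -> 5 -> 2, 3 edges)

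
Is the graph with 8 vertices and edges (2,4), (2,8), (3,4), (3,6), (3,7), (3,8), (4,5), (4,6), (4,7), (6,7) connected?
No, it has 2 components: {1}, {2, 3, 4, 5, 6, 7, 8}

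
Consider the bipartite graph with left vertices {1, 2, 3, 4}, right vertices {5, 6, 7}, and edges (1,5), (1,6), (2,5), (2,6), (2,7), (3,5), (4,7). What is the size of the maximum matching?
3 (matching: (1,6), (2,7), (3,5); upper bound min(|L|,|R|) = min(4,3) = 3)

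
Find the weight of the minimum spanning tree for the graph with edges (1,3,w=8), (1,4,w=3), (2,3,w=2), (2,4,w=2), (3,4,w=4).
7 (MST edges: (1,4,w=3), (2,3,w=2), (2,4,w=2); sum of weights 3 + 2 + 2 = 7)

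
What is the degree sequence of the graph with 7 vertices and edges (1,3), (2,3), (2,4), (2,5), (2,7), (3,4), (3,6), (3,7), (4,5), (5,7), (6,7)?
[5, 4, 4, 3, 3, 2, 1] (degrees: deg(1)=1, deg(2)=4, deg(3)=5, deg(4)=3, deg(5)=3, deg(6)=2, deg(7)=4)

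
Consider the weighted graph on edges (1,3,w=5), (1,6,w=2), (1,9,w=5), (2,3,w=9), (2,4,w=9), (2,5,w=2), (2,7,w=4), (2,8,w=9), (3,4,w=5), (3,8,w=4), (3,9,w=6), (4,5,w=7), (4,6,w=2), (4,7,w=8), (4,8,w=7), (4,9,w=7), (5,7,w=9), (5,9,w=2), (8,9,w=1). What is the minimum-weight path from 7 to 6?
10 (path: 7 -> 4 -> 6; weights 8 + 2 = 10)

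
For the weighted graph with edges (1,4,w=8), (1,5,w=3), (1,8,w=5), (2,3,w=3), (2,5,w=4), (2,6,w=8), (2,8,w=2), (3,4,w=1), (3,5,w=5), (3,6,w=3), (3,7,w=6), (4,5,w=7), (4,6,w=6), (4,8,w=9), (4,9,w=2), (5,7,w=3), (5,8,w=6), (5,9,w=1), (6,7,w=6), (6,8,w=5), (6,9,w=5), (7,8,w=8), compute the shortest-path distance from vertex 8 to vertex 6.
5 (path: 8 -> 6; weights 5 = 5)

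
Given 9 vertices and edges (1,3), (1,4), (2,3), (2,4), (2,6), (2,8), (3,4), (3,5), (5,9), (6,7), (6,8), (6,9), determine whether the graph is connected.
Yes (BFS from 1 visits [1, 3, 4, 2, 5, 6, 8, 9, 7] — all 9 vertices reached)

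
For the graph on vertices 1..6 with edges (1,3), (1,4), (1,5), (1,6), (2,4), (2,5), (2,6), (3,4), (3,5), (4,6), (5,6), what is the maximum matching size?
3 (matching: (1,5), (2,6), (3,4); upper bound floor(n/2) = floor(6/2) = 3)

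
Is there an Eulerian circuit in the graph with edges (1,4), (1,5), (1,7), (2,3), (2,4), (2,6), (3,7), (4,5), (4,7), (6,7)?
No (2 vertices have odd degree: {1, 2}; Eulerian circuit requires 0)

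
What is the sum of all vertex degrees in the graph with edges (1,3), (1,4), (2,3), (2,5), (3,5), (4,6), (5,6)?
14 (handshake: sum of degrees = 2|E| = 2 x 7 = 14)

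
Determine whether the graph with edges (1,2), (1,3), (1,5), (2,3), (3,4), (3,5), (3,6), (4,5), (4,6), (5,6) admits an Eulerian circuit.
No (4 vertices have odd degree: {1, 3, 4, 6}; Eulerian circuit requires 0)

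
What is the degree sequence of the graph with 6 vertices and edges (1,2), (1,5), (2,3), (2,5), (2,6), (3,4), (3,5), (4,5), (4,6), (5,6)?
[5, 4, 3, 3, 3, 2] (degrees: deg(1)=2, deg(2)=4, deg(3)=3, deg(4)=3, deg(5)=5, deg(6)=3)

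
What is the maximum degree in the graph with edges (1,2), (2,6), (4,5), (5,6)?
2 (attained at vertices 2, 5, 6)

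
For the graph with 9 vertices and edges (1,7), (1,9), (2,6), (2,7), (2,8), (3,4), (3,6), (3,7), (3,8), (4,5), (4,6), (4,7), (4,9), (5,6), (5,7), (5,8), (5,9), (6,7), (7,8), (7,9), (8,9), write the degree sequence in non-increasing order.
[8, 5, 5, 5, 5, 5, 4, 3, 2] (degrees: deg(1)=2, deg(2)=3, deg(3)=4, deg(4)=5, deg(5)=5, deg(6)=5, deg(7)=8, deg(8)=5, deg(9)=5)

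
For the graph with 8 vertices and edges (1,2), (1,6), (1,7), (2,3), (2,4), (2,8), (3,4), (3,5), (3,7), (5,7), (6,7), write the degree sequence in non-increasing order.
[4, 4, 4, 3, 2, 2, 2, 1] (degrees: deg(1)=3, deg(2)=4, deg(3)=4, deg(4)=2, deg(5)=2, deg(6)=2, deg(7)=4, deg(8)=1)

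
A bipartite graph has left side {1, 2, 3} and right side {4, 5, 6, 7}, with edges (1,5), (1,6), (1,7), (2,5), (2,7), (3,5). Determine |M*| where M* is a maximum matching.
3 (matching: (1,6), (2,7), (3,5); upper bound min(|L|,|R|) = min(3,4) = 3)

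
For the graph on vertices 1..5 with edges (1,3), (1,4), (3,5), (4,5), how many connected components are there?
2 (components: {1, 3, 4, 5}, {2})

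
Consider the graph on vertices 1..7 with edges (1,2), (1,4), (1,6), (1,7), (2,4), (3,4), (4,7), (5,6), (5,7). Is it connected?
Yes (BFS from 1 visits [1, 2, 4, 6, 7, 3, 5] — all 7 vertices reached)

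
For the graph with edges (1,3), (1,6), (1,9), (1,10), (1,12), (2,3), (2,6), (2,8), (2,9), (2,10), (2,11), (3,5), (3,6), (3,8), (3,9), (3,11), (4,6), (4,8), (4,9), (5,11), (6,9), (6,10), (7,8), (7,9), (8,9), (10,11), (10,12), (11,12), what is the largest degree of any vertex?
7 (attained at vertices 3, 9)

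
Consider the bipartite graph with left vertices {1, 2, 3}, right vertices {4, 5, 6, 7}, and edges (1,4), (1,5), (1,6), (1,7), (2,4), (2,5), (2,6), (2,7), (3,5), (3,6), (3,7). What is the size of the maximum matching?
3 (matching: (1,7), (2,6), (3,5); upper bound min(|L|,|R|) = min(3,4) = 3)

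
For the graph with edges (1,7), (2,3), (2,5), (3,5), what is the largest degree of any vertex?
2 (attained at vertices 2, 3, 5)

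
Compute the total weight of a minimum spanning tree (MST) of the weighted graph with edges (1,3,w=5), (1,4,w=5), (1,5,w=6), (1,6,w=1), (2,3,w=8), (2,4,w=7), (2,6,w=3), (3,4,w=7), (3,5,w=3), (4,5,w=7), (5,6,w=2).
14 (MST edges: (1,4,w=5), (1,6,w=1), (2,6,w=3), (3,5,w=3), (5,6,w=2); sum of weights 5 + 1 + 3 + 3 + 2 = 14)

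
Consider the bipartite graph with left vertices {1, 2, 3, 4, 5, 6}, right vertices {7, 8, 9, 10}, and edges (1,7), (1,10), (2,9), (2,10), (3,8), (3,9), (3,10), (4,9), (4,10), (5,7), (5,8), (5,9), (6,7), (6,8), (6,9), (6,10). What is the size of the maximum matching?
4 (matching: (1,10), (2,9), (3,8), (5,7); upper bound min(|L|,|R|) = min(6,4) = 4)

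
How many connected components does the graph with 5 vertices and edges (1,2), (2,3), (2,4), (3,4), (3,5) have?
1 (components: {1, 2, 3, 4, 5})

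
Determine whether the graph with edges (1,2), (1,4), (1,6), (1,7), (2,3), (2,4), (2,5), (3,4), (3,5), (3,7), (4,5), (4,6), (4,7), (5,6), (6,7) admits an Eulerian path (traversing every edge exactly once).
Yes — and in fact it has an Eulerian circuit (the graph is connected and all 7 vertices have even degree)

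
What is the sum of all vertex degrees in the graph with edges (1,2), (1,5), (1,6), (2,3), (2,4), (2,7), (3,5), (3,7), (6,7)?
18 (handshake: sum of degrees = 2|E| = 2 x 9 = 18)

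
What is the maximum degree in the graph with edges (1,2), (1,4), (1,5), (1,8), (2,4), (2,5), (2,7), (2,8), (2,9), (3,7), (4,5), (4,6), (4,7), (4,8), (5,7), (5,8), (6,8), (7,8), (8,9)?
7 (attained at vertex 8)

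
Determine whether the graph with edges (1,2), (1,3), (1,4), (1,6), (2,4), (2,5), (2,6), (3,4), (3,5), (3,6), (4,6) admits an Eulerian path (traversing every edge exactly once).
Yes — and in fact it has an Eulerian circuit (the graph is connected and all 6 vertices have even degree)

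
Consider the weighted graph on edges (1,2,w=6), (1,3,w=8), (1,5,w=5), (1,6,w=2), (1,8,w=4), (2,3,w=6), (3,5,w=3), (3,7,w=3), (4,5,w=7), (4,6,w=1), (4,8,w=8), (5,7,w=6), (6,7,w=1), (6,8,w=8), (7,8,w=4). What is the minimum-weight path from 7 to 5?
6 (path: 7 -> 5; weights 6 = 6)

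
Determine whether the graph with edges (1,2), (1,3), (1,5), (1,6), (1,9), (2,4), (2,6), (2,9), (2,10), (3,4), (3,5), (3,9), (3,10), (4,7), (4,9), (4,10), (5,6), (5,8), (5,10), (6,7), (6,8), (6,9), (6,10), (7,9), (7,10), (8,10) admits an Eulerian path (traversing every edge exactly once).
No (8 vertices have odd degree: {1, 2, 3, 4, 5, 6, 8, 10}; Eulerian path requires 0 or 2)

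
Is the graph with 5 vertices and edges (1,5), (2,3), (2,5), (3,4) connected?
Yes (BFS from 1 visits [1, 5, 2, 3, 4] — all 5 vertices reached)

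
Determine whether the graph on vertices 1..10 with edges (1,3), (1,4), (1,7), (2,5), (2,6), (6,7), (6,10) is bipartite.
Yes. Partition: {1, 5, 6, 8, 9}, {2, 3, 4, 7, 10}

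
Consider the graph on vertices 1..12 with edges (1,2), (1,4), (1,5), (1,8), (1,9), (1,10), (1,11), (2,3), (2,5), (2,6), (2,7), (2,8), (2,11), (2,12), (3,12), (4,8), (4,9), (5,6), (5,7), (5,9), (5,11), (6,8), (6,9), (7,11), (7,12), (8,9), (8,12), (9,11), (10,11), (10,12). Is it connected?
Yes (BFS from 1 visits [1, 2, 4, 5, 8, 9, 10, 11, 3, 6, 7, 12] — all 12 vertices reached)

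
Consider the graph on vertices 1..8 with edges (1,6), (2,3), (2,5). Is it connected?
No, it has 5 components: {1, 6}, {2, 3, 5}, {4}, {7}, {8}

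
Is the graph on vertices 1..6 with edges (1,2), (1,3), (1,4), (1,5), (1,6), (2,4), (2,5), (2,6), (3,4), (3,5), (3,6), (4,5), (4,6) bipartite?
No (odd cycle of length 3: 5 -> 1 -> 3 -> 5)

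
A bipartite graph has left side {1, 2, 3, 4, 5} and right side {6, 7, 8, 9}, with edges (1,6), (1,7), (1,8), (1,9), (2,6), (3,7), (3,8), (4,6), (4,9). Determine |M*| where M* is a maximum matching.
4 (matching: (1,7), (2,6), (3,8), (4,9); upper bound min(|L|,|R|) = min(5,4) = 4)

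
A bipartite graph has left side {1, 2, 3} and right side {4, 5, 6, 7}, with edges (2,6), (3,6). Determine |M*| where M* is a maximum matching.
1 (matching: (2,6); upper bound min(|L|,|R|) = min(3,4) = 3)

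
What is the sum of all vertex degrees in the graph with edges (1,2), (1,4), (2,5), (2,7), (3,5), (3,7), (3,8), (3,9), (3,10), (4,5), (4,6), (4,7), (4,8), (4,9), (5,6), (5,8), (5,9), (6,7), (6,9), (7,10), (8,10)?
42 (handshake: sum of degrees = 2|E| = 2 x 21 = 42)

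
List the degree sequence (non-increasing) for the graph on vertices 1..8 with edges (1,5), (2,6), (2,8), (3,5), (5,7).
[3, 2, 1, 1, 1, 1, 1, 0] (degrees: deg(1)=1, deg(2)=2, deg(3)=1, deg(4)=0, deg(5)=3, deg(6)=1, deg(7)=1, deg(8)=1)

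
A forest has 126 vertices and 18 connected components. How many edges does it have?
108 (Each of the 18 component trees on V_i vertices has V_i - 1 edges; summing gives V - C = 126 - 18 = 108)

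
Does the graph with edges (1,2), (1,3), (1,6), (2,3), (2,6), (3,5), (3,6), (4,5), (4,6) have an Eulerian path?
Yes (the graph is connected and exactly 2 vertices have odd degree: {1, 2}; any Eulerian path must start and end at those)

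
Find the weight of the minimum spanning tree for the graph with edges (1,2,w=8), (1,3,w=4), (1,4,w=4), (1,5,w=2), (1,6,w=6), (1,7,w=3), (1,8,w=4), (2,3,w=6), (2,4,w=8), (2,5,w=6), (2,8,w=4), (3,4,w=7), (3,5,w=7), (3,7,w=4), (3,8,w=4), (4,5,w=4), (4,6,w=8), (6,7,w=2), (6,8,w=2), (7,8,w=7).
21 (MST edges: (1,3,w=4), (1,4,w=4), (1,5,w=2), (1,7,w=3), (2,8,w=4), (6,7,w=2), (6,8,w=2); sum of weights 4 + 4 + 2 + 3 + 4 + 2 + 2 = 21)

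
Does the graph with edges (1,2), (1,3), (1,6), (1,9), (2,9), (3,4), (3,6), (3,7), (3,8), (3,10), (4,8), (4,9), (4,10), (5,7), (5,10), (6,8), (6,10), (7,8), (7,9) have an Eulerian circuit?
Yes (the graph is connected and all 10 vertices have even degree)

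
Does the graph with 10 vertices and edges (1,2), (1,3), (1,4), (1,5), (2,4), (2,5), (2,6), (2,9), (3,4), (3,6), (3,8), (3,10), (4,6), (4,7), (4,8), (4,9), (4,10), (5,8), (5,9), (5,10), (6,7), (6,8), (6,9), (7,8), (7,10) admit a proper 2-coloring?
No (odd cycle of length 3: 5 -> 1 -> 2 -> 5)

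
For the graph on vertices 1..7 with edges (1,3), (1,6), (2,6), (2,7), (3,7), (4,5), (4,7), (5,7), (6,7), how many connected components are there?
1 (components: {1, 2, 3, 4, 5, 6, 7})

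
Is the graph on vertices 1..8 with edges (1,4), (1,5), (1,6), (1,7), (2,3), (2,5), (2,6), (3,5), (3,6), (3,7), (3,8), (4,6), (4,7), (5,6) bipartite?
No (odd cycle of length 3: 5 -> 1 -> 6 -> 5)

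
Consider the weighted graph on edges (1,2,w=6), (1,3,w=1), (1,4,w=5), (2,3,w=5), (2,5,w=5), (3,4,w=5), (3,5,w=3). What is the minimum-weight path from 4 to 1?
5 (path: 4 -> 1; weights 5 = 5)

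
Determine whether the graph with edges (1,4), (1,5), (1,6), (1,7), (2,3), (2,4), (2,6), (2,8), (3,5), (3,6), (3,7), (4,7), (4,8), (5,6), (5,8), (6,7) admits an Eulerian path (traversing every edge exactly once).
Yes (the graph is connected and exactly 2 vertices have odd degree: {6, 8}; any Eulerian path must start and end at those)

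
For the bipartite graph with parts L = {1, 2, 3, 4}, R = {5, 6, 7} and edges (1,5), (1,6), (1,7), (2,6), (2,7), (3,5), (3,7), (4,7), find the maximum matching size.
3 (matching: (1,7), (2,6), (3,5); upper bound min(|L|,|R|) = min(4,3) = 3)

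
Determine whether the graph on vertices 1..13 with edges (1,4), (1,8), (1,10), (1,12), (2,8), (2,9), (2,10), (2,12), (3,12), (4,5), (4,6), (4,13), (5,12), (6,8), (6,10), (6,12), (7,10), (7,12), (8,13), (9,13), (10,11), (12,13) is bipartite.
Yes. Partition: {1, 2, 3, 5, 6, 7, 11, 13}, {4, 8, 9, 10, 12}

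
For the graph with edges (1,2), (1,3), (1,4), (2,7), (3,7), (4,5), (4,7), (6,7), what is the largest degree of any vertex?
4 (attained at vertex 7)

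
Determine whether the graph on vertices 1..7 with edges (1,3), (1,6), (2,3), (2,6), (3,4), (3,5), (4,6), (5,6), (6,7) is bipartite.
Yes. Partition: {1, 2, 4, 5, 7}, {3, 6}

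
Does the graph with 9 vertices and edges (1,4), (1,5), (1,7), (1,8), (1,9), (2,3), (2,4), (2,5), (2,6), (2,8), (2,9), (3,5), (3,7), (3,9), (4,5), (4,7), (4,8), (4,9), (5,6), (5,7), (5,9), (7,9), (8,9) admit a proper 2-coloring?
No (odd cycle of length 3: 9 -> 1 -> 5 -> 9)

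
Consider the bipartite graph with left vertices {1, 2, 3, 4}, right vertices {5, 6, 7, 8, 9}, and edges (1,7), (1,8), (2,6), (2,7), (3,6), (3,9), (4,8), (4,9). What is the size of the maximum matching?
4 (matching: (1,8), (2,7), (3,6), (4,9); upper bound min(|L|,|R|) = min(4,5) = 4)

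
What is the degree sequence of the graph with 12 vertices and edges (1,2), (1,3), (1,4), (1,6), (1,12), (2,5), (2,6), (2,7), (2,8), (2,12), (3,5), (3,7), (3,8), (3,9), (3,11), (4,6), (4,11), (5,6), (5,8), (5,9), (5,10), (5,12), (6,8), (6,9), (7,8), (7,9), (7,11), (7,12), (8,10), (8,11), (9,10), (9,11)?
[7, 7, 6, 6, 6, 6, 6, 5, 5, 4, 3, 3] (degrees: deg(1)=5, deg(2)=6, deg(3)=6, deg(4)=3, deg(5)=7, deg(6)=6, deg(7)=6, deg(8)=7, deg(9)=6, deg(10)=3, deg(11)=5, deg(12)=4)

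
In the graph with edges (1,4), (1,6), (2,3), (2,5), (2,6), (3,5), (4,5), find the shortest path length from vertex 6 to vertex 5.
2 (path: 6 -> 2 -> 5, 2 edges)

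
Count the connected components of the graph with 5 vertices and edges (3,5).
4 (components: {1}, {2}, {3, 5}, {4})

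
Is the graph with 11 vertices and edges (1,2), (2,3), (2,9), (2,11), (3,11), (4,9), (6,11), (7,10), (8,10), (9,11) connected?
No, it has 3 components: {1, 2, 3, 4, 6, 9, 11}, {5}, {7, 8, 10}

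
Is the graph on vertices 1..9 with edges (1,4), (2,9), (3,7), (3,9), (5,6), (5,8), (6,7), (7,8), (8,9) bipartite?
Yes. Partition: {1, 2, 3, 6, 8}, {4, 5, 7, 9}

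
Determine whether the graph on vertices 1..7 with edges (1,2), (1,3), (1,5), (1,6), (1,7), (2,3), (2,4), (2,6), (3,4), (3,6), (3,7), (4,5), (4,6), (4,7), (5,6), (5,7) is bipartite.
No (odd cycle of length 3: 6 -> 1 -> 2 -> 6)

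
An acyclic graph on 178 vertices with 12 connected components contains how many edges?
166 (Each of the 12 component trees on V_i vertices has V_i - 1 edges; summing gives V - C = 178 - 12 = 166)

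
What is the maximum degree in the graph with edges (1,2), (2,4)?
2 (attained at vertex 2)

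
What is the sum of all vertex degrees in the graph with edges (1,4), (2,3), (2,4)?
6 (handshake: sum of degrees = 2|E| = 2 x 3 = 6)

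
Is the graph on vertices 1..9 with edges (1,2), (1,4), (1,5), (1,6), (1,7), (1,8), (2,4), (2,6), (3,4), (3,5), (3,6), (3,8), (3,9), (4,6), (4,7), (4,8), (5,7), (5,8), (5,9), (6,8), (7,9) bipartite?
No (odd cycle of length 3: 5 -> 1 -> 7 -> 5)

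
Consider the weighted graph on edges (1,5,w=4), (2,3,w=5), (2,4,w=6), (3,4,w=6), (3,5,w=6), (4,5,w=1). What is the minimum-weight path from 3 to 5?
6 (path: 3 -> 5; weights 6 = 6)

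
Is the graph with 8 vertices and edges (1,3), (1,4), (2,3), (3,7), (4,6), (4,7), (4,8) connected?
No, it has 2 components: {1, 2, 3, 4, 6, 7, 8}, {5}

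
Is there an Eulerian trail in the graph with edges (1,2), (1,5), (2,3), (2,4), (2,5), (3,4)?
Yes — and in fact it has an Eulerian circuit (the graph is connected and all 5 vertices have even degree)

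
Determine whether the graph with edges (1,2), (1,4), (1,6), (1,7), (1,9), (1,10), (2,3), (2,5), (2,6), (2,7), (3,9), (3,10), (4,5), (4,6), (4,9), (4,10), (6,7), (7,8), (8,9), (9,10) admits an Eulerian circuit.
No (4 vertices have odd degree: {2, 3, 4, 9}; Eulerian circuit requires 0)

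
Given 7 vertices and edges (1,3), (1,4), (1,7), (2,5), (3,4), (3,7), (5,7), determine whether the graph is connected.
No, it has 2 components: {1, 2, 3, 4, 5, 7}, {6}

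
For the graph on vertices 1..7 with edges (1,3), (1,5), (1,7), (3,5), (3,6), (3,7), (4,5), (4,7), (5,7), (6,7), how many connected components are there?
2 (components: {1, 3, 4, 5, 6, 7}, {2})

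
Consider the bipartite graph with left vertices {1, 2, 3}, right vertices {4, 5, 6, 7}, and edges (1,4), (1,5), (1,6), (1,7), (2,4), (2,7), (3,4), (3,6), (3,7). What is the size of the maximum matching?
3 (matching: (1,5), (2,7), (3,6); upper bound min(|L|,|R|) = min(3,4) = 3)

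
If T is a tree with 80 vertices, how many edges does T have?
79 (A tree on V vertices has V - 1 edges, so 80 - 1 = 79)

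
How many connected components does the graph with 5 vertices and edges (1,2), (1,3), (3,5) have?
2 (components: {1, 2, 3, 5}, {4})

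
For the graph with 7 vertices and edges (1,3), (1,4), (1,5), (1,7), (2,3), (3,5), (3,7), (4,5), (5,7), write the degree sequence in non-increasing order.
[4, 4, 4, 3, 2, 1, 0] (degrees: deg(1)=4, deg(2)=1, deg(3)=4, deg(4)=2, deg(5)=4, deg(6)=0, deg(7)=3)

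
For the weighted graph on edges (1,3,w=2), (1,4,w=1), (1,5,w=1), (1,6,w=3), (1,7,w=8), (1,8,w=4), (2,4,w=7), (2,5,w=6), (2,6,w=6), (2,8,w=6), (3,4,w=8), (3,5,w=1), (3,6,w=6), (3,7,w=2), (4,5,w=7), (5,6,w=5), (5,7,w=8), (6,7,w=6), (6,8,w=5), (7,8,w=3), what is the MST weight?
17 (MST edges: (1,4,w=1), (1,5,w=1), (1,6,w=3), (2,6,w=6), (3,5,w=1), (3,7,w=2), (7,8,w=3); sum of weights 1 + 1 + 3 + 6 + 1 + 2 + 3 = 17)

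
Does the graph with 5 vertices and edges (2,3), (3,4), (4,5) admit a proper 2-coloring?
Yes. Partition: {1, 2, 4}, {3, 5}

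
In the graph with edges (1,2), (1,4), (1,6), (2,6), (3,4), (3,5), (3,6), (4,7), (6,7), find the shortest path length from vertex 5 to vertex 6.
2 (path: 5 -> 3 -> 6, 2 edges)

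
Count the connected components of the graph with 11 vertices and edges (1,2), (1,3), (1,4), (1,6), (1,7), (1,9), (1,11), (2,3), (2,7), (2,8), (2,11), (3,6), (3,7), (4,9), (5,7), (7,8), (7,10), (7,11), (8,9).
1 (components: {1, 2, 3, 4, 5, 6, 7, 8, 9, 10, 11})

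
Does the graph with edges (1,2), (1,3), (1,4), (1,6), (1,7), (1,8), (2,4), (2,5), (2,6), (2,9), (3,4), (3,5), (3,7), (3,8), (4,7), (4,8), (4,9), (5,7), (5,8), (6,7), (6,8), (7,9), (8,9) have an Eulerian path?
Yes (the graph is connected and exactly 2 vertices have odd degree: {2, 3}; any Eulerian path must start and end at those)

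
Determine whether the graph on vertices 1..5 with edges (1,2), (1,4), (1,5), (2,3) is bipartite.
Yes. Partition: {1, 3}, {2, 4, 5}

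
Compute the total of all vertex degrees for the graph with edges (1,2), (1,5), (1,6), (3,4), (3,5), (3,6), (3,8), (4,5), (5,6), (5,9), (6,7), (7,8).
24 (handshake: sum of degrees = 2|E| = 2 x 12 = 24)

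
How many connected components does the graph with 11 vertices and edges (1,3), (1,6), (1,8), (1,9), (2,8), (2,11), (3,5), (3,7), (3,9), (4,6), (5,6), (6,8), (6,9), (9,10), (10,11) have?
1 (components: {1, 2, 3, 4, 5, 6, 7, 8, 9, 10, 11})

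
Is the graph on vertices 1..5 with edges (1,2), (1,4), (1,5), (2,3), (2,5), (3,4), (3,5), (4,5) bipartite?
No (odd cycle of length 3: 2 -> 1 -> 5 -> 2)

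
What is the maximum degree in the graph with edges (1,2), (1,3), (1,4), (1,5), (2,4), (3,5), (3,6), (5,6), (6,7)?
4 (attained at vertex 1)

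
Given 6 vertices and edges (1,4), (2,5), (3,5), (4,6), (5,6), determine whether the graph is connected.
Yes (BFS from 1 visits [1, 4, 6, 5, 2, 3] — all 6 vertices reached)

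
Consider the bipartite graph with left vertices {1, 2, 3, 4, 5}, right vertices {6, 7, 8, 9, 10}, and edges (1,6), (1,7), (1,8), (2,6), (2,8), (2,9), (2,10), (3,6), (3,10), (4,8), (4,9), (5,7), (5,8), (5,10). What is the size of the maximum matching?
5 (matching: (1,8), (2,10), (3,6), (4,9), (5,7); upper bound min(|L|,|R|) = min(5,5) = 5)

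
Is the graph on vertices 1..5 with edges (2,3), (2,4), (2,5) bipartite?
Yes. Partition: {1, 2}, {3, 4, 5}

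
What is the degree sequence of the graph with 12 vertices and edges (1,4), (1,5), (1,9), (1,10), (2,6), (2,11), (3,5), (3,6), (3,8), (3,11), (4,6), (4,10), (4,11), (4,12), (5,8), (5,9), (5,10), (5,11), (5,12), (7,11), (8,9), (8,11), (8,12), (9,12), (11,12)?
[7, 7, 5, 5, 5, 4, 4, 4, 3, 3, 2, 1] (degrees: deg(1)=4, deg(2)=2, deg(3)=4, deg(4)=5, deg(5)=7, deg(6)=3, deg(7)=1, deg(8)=5, deg(9)=4, deg(10)=3, deg(11)=7, deg(12)=5)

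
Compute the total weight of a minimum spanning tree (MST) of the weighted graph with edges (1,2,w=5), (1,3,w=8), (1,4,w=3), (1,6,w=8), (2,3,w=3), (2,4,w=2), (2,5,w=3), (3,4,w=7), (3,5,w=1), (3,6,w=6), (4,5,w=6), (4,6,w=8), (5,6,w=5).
14 (MST edges: (1,4,w=3), (2,3,w=3), (2,4,w=2), (3,5,w=1), (5,6,w=5); sum of weights 3 + 3 + 2 + 1 + 5 = 14)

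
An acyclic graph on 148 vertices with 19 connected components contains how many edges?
129 (Each of the 19 component trees on V_i vertices has V_i - 1 edges; summing gives V - C = 148 - 19 = 129)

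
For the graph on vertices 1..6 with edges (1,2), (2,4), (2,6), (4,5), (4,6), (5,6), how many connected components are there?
2 (components: {1, 2, 4, 5, 6}, {3})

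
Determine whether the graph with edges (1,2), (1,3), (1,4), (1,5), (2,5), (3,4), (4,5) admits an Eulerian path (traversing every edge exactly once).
Yes (the graph is connected and exactly 2 vertices have odd degree: {4, 5}; any Eulerian path must start and end at those)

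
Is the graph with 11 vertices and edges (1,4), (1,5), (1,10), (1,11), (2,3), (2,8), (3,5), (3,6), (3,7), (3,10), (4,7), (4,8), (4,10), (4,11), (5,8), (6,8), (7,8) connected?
No, it has 2 components: {1, 2, 3, 4, 5, 6, 7, 8, 10, 11}, {9}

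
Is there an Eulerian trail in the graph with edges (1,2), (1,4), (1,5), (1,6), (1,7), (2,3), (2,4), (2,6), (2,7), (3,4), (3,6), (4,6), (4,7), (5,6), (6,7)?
No (4 vertices have odd degree: {1, 2, 3, 4}; Eulerian path requires 0 or 2)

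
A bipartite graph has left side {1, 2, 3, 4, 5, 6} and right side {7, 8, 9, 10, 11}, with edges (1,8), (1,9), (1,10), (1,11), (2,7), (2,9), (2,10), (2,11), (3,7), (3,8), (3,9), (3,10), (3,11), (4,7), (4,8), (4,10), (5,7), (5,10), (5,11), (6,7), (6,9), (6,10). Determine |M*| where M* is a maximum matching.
5 (matching: (1,11), (2,10), (3,9), (4,8), (5,7); upper bound min(|L|,|R|) = min(6,5) = 5)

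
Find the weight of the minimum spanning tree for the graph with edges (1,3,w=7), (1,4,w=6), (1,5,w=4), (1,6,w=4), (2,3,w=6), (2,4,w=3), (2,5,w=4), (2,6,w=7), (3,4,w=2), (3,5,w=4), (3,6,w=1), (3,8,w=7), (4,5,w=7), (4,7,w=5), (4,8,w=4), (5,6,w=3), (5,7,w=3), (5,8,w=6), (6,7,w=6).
20 (MST edges: (1,5,w=4), (2,4,w=3), (3,4,w=2), (3,6,w=1), (4,8,w=4), (5,6,w=3), (5,7,w=3); sum of weights 4 + 3 + 2 + 1 + 4 + 3 + 3 = 20)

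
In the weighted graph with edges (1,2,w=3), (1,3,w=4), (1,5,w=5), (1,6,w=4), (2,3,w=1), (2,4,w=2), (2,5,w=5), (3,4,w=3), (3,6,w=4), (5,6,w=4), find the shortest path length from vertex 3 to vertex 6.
4 (path: 3 -> 6; weights 4 = 4)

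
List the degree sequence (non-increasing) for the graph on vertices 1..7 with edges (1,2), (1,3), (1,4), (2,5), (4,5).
[3, 2, 2, 2, 1, 0, 0] (degrees: deg(1)=3, deg(2)=2, deg(3)=1, deg(4)=2, deg(5)=2, deg(6)=0, deg(7)=0)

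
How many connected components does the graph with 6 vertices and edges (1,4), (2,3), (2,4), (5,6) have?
2 (components: {1, 2, 3, 4}, {5, 6})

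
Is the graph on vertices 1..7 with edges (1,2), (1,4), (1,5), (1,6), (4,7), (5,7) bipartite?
Yes. Partition: {1, 3, 7}, {2, 4, 5, 6}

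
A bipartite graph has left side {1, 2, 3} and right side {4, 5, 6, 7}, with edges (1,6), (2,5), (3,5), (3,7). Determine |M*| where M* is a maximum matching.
3 (matching: (1,6), (2,5), (3,7); upper bound min(|L|,|R|) = min(3,4) = 3)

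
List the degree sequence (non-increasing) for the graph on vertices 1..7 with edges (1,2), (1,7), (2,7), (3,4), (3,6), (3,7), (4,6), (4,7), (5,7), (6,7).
[6, 3, 3, 3, 2, 2, 1] (degrees: deg(1)=2, deg(2)=2, deg(3)=3, deg(4)=3, deg(5)=1, deg(6)=3, deg(7)=6)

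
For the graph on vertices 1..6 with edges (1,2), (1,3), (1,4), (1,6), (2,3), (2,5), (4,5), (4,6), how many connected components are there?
1 (components: {1, 2, 3, 4, 5, 6})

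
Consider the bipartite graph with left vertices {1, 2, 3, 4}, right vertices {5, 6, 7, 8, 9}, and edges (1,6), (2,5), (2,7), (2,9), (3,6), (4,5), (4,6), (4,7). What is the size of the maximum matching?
3 (matching: (1,6), (2,9), (4,7); upper bound min(|L|,|R|) = min(4,5) = 4)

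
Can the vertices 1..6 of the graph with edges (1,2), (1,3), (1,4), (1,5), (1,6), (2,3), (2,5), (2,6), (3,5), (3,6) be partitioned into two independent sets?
No (odd cycle of length 3: 5 -> 1 -> 2 -> 5)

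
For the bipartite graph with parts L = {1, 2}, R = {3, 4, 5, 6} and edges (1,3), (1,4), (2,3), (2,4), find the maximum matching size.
2 (matching: (1,4), (2,3); upper bound min(|L|,|R|) = min(2,4) = 2)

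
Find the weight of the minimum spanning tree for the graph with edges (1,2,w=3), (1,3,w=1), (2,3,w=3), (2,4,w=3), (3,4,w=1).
5 (MST edges: (1,2,w=3), (1,3,w=1), (3,4,w=1); sum of weights 3 + 1 + 1 = 5)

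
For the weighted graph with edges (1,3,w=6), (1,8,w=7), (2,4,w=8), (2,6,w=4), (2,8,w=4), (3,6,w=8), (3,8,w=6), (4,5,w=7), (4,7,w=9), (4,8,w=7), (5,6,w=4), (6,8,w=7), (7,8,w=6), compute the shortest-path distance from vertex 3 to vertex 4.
13 (path: 3 -> 8 -> 4; weights 6 + 7 = 13)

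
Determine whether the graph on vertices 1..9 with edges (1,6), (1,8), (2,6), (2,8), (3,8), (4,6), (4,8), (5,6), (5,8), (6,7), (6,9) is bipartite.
Yes. Partition: {1, 2, 3, 4, 5, 7, 9}, {6, 8}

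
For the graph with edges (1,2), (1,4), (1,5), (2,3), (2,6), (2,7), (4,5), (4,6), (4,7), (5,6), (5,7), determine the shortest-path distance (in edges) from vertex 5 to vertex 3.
3 (path: 5 -> 7 -> 2 -> 3, 3 edges)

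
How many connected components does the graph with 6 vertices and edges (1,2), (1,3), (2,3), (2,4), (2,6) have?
2 (components: {1, 2, 3, 4, 6}, {5})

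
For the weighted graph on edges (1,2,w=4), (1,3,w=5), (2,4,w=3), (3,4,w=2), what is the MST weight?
9 (MST edges: (1,2,w=4), (2,4,w=3), (3,4,w=2); sum of weights 4 + 3 + 2 = 9)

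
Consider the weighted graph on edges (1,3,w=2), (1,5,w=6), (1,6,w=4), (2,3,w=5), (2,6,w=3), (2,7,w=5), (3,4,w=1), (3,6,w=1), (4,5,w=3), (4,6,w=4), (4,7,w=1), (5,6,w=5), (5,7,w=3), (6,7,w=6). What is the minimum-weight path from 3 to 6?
1 (path: 3 -> 6; weights 1 = 1)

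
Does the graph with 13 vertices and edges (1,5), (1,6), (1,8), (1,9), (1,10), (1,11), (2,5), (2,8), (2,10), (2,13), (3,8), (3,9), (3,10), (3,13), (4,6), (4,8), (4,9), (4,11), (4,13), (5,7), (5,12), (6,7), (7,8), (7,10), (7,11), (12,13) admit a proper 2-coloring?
Yes. Partition: {1, 2, 3, 4, 7, 12}, {5, 6, 8, 9, 10, 11, 13}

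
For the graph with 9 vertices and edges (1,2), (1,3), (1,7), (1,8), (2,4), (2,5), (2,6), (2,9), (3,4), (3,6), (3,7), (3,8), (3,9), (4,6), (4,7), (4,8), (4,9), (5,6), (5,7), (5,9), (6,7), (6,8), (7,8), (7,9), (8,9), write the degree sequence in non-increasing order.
[7, 6, 6, 6, 6, 6, 5, 4, 4] (degrees: deg(1)=4, deg(2)=5, deg(3)=6, deg(4)=6, deg(5)=4, deg(6)=6, deg(7)=7, deg(8)=6, deg(9)=6)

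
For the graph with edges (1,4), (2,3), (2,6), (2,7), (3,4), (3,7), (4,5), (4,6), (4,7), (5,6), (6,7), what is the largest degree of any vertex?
5 (attained at vertex 4)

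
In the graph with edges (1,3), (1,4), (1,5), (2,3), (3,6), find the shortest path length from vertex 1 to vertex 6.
2 (path: 1 -> 3 -> 6, 2 edges)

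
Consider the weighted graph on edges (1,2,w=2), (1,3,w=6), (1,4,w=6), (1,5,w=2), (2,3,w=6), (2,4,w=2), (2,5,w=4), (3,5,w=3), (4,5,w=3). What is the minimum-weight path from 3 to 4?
6 (path: 3 -> 5 -> 4; weights 3 + 3 = 6)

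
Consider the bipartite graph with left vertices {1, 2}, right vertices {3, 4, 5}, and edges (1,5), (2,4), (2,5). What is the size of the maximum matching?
2 (matching: (1,5), (2,4); upper bound min(|L|,|R|) = min(2,3) = 2)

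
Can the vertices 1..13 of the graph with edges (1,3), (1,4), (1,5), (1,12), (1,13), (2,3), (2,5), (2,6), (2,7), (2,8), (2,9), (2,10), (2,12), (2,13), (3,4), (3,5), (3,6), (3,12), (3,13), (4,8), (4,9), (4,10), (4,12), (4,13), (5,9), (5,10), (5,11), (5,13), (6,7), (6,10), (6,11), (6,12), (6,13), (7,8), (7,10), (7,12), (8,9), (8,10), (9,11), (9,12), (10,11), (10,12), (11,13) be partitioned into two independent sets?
No (odd cycle of length 3: 5 -> 1 -> 3 -> 5)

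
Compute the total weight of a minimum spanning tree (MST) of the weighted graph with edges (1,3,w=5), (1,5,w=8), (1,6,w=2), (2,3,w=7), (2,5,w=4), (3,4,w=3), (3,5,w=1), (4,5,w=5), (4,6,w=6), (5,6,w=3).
13 (MST edges: (1,6,w=2), (2,5,w=4), (3,4,w=3), (3,5,w=1), (5,6,w=3); sum of weights 2 + 4 + 3 + 1 + 3 = 13)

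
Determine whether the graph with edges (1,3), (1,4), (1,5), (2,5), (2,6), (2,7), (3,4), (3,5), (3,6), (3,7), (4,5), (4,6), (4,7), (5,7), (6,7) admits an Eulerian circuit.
No (6 vertices have odd degree: {1, 2, 3, 4, 5, 7}; Eulerian circuit requires 0)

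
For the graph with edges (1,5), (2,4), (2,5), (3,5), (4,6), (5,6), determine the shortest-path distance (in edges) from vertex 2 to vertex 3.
2 (path: 2 -> 5 -> 3, 2 edges)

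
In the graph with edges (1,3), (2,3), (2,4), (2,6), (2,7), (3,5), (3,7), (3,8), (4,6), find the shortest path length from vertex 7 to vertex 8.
2 (path: 7 -> 3 -> 8, 2 edges)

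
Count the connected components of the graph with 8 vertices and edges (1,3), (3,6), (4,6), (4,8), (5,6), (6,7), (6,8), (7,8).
2 (components: {1, 3, 4, 5, 6, 7, 8}, {2})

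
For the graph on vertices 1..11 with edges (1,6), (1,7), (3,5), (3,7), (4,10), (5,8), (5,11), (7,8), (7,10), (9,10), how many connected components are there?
2 (components: {1, 3, 4, 5, 6, 7, 8, 9, 10, 11}, {2})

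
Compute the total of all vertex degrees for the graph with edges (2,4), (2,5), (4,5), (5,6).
8 (handshake: sum of degrees = 2|E| = 2 x 4 = 8)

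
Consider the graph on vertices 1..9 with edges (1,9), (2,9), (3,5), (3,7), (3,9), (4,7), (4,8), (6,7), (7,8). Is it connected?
Yes (BFS from 1 visits [1, 9, 2, 3, 5, 7, 4, 6, 8] — all 9 vertices reached)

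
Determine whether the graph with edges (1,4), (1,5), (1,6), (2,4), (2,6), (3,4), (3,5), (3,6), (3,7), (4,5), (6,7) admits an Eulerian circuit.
No (2 vertices have odd degree: {1, 5}; Eulerian circuit requires 0)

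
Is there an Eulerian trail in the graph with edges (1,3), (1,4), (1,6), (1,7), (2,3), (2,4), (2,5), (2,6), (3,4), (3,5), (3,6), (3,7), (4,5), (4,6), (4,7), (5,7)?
Yes — and in fact it has an Eulerian circuit (the graph is connected and all 7 vertices have even degree)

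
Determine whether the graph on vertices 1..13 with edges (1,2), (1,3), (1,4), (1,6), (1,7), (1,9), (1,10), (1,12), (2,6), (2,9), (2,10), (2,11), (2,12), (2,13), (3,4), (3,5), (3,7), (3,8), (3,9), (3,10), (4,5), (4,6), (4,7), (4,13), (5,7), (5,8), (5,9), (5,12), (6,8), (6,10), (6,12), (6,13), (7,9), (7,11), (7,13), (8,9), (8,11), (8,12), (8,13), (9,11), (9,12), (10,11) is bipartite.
No (odd cycle of length 3: 12 -> 1 -> 6 -> 12)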